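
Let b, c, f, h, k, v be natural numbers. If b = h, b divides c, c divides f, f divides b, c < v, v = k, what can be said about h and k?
h < k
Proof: c divides f and f divides b, thus c divides b. b divides c, so c = b. Since b = h, c = h. v = k and c < v, hence c < k. Because c = h, h < k.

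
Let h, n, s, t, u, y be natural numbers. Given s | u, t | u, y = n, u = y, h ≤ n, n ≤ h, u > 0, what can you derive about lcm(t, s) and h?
lcm(t, s) ≤ h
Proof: u = y and y = n, thus u = n. n ≤ h and h ≤ n, so n = h. u = n, so u = h. t | u and s | u, hence lcm(t, s) | u. From u > 0, lcm(t, s) ≤ u. u = h, so lcm(t, s) ≤ h.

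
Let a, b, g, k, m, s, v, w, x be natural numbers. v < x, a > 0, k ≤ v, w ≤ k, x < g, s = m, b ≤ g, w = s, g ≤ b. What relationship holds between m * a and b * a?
m * a < b * a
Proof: w = s and s = m, so w = m. Because w ≤ k and k ≤ v, w ≤ v. g ≤ b and b ≤ g, so g = b. x < g, so x < b. v < x, so v < b. Since w ≤ v, w < b. w = m, so m < b. Because a > 0, m * a < b * a.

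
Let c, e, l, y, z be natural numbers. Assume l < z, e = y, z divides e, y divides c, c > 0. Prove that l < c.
From e = y and z divides e, z divides y. Since y divides c, z divides c. From c > 0, z ≤ c. l < z, so l < c.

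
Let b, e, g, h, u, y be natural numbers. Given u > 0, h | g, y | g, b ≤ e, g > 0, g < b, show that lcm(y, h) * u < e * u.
y | g and h | g, so lcm(y, h) | g. Since g > 0, lcm(y, h) ≤ g. From g < b and b ≤ e, g < e. lcm(y, h) ≤ g, so lcm(y, h) < e. Since u > 0, lcm(y, h) * u < e * u.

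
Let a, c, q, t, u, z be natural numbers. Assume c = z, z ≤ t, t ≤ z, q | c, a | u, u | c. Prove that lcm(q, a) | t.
From z ≤ t and t ≤ z, z = t. Because c = z, c = t. a | u and u | c, hence a | c. Because q | c, lcm(q, a) | c. Since c = t, lcm(q, a) | t.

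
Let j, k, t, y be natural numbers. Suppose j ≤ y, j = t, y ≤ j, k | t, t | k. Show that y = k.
y ≤ j and j ≤ y, hence y = j. j = t, so y = t. t | k and k | t, hence t = k. From y = t, y = k.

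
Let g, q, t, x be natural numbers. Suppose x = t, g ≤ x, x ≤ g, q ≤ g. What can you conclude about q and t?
q ≤ t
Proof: From g ≤ x and x ≤ g, g = x. x = t, so g = t. Because q ≤ g, q ≤ t.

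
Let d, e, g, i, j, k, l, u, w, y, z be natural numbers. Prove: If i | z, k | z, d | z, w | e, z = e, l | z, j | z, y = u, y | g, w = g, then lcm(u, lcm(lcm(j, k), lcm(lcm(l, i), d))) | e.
y = u and y | g, thus u | g. w = g and w | e, hence g | e. Since u | g, u | e. j | z and k | z, so lcm(j, k) | z. Since l | z and i | z, lcm(l, i) | z. d | z, so lcm(lcm(l, i), d) | z. Since lcm(j, k) | z, lcm(lcm(j, k), lcm(lcm(l, i), d)) | z. Since z = e, lcm(lcm(j, k), lcm(lcm(l, i), d)) | e. Because u | e, lcm(u, lcm(lcm(j, k), lcm(lcm(l, i), d))) | e.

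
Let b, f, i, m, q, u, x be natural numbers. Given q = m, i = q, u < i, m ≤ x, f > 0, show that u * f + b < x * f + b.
i = q and u < i, hence u < q. q = m, so u < m. Since m ≤ x, u < x. Because f > 0, by multiplying by a positive, u * f < x * f. Then u * f + b < x * f + b.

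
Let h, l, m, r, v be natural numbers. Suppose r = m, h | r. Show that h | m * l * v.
Because r = m and h | r, h | m. Then h | m * l. Then h | m * l * v.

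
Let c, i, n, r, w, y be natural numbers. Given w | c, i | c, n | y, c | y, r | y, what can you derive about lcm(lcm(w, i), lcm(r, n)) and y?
lcm(lcm(w, i), lcm(r, n)) | y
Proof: From w | c and i | c, lcm(w, i) | c. c | y, so lcm(w, i) | y. Because r | y and n | y, lcm(r, n) | y. Since lcm(w, i) | y, lcm(lcm(w, i), lcm(r, n)) | y.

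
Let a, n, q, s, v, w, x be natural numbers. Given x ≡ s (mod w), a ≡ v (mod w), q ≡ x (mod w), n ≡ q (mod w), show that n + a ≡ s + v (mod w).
Since n ≡ q (mod w) and q ≡ x (mod w), n ≡ x (mod w). x ≡ s (mod w), so n ≡ s (mod w). a ≡ v (mod w), so n + a ≡ s + v (mod w).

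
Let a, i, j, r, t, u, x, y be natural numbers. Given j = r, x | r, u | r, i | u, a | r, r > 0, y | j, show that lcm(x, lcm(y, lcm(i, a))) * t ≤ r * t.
Because j = r and y | j, y | r. Since i | u and u | r, i | r. a | r, so lcm(i, a) | r. Since y | r, lcm(y, lcm(i, a)) | r. Because x | r, lcm(x, lcm(y, lcm(i, a))) | r. Since r > 0, lcm(x, lcm(y, lcm(i, a))) ≤ r. Then lcm(x, lcm(y, lcm(i, a))) * t ≤ r * t.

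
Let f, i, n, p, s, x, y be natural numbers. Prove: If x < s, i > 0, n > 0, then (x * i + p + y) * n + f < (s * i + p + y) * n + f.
Since x < s and i > 0, x * i < s * i. Then x * i + p < s * i + p. Then x * i + p + y < s * i + p + y. n > 0, so (x * i + p + y) * n < (s * i + p + y) * n. Then (x * i + p + y) * n + f < (s * i + p + y) * n + f.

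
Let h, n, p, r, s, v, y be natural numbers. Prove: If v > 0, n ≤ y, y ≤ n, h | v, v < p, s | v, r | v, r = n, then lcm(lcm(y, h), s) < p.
From n ≤ y and y ≤ n, n = y. Since r = n, r = y. Since r | v, y | v. h | v, so lcm(y, h) | v. s | v, so lcm(lcm(y, h), s) | v. Because v > 0, lcm(lcm(y, h), s) ≤ v. v < p, so lcm(lcm(y, h), s) < p.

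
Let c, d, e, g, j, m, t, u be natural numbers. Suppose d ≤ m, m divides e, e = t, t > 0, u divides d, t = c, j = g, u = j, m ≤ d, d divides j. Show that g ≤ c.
m ≤ d and d ≤ m, therefore m = d. Because u = j and u divides d, j divides d. From d divides j, d = j. m = d, so m = j. Since j = g, m = g. Since e = t and m divides e, m divides t. t > 0, so m ≤ t. Since t = c, m ≤ c. Since m = g, g ≤ c.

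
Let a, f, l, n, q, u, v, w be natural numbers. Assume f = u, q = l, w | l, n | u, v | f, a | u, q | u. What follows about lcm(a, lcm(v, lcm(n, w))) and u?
lcm(a, lcm(v, lcm(n, w))) | u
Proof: f = u and v | f, so v | u. q = l and q | u, hence l | u. w | l, so w | u. Since n | u, lcm(n, w) | u. Since v | u, lcm(v, lcm(n, w)) | u. Because a | u, lcm(a, lcm(v, lcm(n, w))) | u.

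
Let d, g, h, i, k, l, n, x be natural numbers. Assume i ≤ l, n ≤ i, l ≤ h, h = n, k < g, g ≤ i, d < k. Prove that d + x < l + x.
h = n and l ≤ h, so l ≤ n. Since n ≤ i, l ≤ i. Since i ≤ l, i = l. k < g and g ≤ i, hence k < i. i = l, so k < l. d < k, so d < l. Then d + x < l + x.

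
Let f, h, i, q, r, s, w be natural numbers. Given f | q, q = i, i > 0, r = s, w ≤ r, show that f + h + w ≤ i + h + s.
Since q = i and f | q, f | i. From i > 0, f ≤ i. Then f + h ≤ i + h. r = s and w ≤ r, so w ≤ s. Since f + h ≤ i + h, f + h + w ≤ i + h + s.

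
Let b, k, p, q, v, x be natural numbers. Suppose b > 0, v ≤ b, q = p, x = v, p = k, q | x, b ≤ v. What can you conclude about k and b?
k ≤ b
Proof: Because v ≤ b and b ≤ v, v = b. Since x = v, x = b. q = p and q | x, therefore p | x. Because p = k, k | x. From x = b, k | b. b > 0, so k ≤ b.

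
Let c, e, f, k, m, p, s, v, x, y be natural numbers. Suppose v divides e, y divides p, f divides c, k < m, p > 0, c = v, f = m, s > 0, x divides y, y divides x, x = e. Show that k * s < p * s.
c = v and f divides c, so f divides v. From v divides e, f divides e. Because y divides x and x divides y, y = x. Since x = e, y = e. From y divides p, e divides p. Since f divides e, f divides p. Since f = m, m divides p. Because p > 0, m ≤ p. k < m, so k < p. Combining with s > 0, by multiplying by a positive, k * s < p * s.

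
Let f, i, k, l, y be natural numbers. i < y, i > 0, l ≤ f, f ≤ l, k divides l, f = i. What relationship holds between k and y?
k < y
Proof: l ≤ f and f ≤ l, so l = f. f = i, so l = i. k divides l, so k divides i. Because i > 0, k ≤ i. Since i < y, k < y.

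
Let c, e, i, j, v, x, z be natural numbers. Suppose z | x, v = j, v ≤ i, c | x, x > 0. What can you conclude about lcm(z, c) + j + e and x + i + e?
lcm(z, c) + j + e ≤ x + i + e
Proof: z | x and c | x, thus lcm(z, c) | x. Since x > 0, lcm(z, c) ≤ x. v = j and v ≤ i, therefore j ≤ i. Then j + e ≤ i + e. lcm(z, c) ≤ x, so lcm(z, c) + j + e ≤ x + i + e.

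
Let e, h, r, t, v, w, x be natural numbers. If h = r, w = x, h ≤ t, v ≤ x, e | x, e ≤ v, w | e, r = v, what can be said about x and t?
x ≤ t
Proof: h = r and r = v, therefore h = v. Since w = x and w | e, x | e. e | x, so e = x. e ≤ v, so x ≤ v. Since v ≤ x, v = x. Since h = v, h = x. h ≤ t, so x ≤ t.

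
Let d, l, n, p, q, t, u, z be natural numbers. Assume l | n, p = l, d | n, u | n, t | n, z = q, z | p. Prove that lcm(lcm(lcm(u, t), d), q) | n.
u | n and t | n, therefore lcm(u, t) | n. d | n, so lcm(lcm(u, t), d) | n. p = l and z | p, hence z | l. Since l | n, z | n. z = q, so q | n. Since lcm(lcm(u, t), d) | n, lcm(lcm(lcm(u, t), d), q) | n.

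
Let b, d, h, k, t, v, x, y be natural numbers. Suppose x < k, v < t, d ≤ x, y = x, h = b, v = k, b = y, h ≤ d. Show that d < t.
h = b and b = y, thus h = y. y = x, so h = x. Since h ≤ d, x ≤ d. Since d ≤ x, x = d. v = k and v < t, so k < t. x < k, so x < t. Because x = d, d < t.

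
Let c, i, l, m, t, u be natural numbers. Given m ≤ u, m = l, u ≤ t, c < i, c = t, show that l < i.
Since m = l and m ≤ u, l ≤ u. u ≤ t, so l ≤ t. c = t and c < i, thus t < i. From l ≤ t, l < i.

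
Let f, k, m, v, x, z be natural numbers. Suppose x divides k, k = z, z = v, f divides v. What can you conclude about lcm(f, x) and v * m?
lcm(f, x) divides v * m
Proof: Since k = z and z = v, k = v. Since x divides k, x divides v. Since f divides v, lcm(f, x) divides v. Then lcm(f, x) divides v * m.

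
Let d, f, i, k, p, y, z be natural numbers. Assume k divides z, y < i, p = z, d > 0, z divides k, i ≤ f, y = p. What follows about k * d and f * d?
k * d < f * d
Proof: y = p and p = z, hence y = z. z divides k and k divides z, hence z = k. Since y = z, y = k. y < i, so k < i. Since i ≤ f, k < f. Combined with d > 0, by multiplying by a positive, k * d < f * d.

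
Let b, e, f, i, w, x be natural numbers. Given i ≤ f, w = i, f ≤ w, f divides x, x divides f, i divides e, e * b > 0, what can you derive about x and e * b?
x ≤ e * b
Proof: Since w = i and f ≤ w, f ≤ i. Since i ≤ f, i = f. f divides x and x divides f, thus f = x. i = f, so i = x. Since i divides e, x divides e. Then x divides e * b. Because e * b > 0, x ≤ e * b.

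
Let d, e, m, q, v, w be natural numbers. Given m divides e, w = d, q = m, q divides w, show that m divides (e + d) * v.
q = m and q divides w, so m divides w. Since w = d, m divides d. m divides e, so m divides e + d. Then m divides (e + d) * v.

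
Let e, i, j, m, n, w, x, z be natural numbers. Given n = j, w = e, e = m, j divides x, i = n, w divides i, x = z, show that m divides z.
w = e and w divides i, thus e divides i. i = n, so e divides n. Since n = j, e divides j. Since j divides x, e divides x. x = z, so e divides z. Since e = m, m divides z.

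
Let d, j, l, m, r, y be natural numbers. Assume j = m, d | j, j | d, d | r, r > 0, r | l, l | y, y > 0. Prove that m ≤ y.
Because d | j and j | d, d = j. Since d | r, j | r. Since r > 0, j ≤ r. r | l and l | y, so r | y. y > 0, so r ≤ y. Since j ≤ r, j ≤ y. j = m, so m ≤ y.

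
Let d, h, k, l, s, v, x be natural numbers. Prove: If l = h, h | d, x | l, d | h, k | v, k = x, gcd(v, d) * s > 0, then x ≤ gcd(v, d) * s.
k = x and k | v, hence x | v. h | d and d | h, therefore h = d. Since l = h, l = d. Since x | l, x | d. Since x | v, x | gcd(v, d). Then x | gcd(v, d) * s. Since gcd(v, d) * s > 0, x ≤ gcd(v, d) * s.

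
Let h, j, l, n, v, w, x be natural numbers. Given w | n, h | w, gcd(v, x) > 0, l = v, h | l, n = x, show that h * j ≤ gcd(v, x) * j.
l = v and h | l, therefore h | v. From n = x and w | n, w | x. Since h | w, h | x. From h | v, h | gcd(v, x). gcd(v, x) > 0, so h ≤ gcd(v, x). Then h * j ≤ gcd(v, x) * j.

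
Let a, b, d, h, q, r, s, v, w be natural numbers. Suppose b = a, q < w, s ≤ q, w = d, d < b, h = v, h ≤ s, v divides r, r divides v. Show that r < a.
v divides r and r divides v, thus v = r. h = v, so h = r. s ≤ q and q < w, thus s < w. Since w = d, s < d. d < b, so s < b. h ≤ s, so h < b. b = a, so h < a. Because h = r, r < a.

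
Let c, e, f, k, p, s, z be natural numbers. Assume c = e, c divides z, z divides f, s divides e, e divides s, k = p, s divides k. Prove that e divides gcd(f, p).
From c divides z and z divides f, c divides f. Since c = e, e divides f. s divides e and e divides s, thus s = e. From k = p and s divides k, s divides p. Since s = e, e divides p. e divides f, so e divides gcd(f, p).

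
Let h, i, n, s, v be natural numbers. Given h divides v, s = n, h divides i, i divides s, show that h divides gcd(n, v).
h divides i and i divides s, hence h divides s. Since s = n, h divides n. h divides v, so h divides gcd(n, v).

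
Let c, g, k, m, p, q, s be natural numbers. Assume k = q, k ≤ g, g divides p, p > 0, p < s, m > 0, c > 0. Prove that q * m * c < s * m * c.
Since k = q and k ≤ g, q ≤ g. g divides p and p > 0, hence g ≤ p. p < s, so g < s. Since q ≤ g, q < s. From m > 0, by multiplying by a positive, q * m < s * m. From c > 0, by multiplying by a positive, q * m * c < s * m * c.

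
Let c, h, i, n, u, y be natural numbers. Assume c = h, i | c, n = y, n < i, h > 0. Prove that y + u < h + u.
Because c = h and i | c, i | h. h > 0, so i ≤ h. n < i, so n < h. Because n = y, y < h. Then y + u < h + u.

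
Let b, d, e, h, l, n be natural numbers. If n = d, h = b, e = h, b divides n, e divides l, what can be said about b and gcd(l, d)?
b divides gcd(l, d)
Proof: e = h and e divides l, thus h divides l. Since h = b, b divides l. n = d and b divides n, thus b divides d. Since b divides l, b divides gcd(l, d).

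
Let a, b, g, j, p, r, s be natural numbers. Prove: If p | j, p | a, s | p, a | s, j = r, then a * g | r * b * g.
Since a | s and s | p, a | p. From p | a, p = a. Because j = r and p | j, p | r. p = a, so a | r. Then a | r * b. Then a * g | r * b * g.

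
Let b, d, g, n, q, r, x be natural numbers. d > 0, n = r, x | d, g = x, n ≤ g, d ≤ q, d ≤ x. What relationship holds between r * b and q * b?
r * b ≤ q * b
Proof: Because x | d and d > 0, x ≤ d. Because d ≤ x, x = d. g = x, so g = d. n = r and n ≤ g, hence r ≤ g. Since g = d, r ≤ d. d ≤ q, so r ≤ q. Then r * b ≤ q * b.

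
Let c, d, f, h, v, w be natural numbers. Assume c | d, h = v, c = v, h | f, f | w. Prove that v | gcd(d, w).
Because c = v and c | d, v | d. h | f and f | w, therefore h | w. Since h = v, v | w. Since v | d, v | gcd(d, w).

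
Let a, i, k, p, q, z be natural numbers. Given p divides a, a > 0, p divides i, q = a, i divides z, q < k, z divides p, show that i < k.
Because i divides z and z divides p, i divides p. p divides i, so p = i. p divides a, so i divides a. Since a > 0, i ≤ a. Because q = a and q < k, a < k. i ≤ a, so i < k.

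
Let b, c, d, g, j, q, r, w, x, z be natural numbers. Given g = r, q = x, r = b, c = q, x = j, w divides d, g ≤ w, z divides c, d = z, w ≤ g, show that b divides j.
Since q = x and x = j, q = j. Because g = r and r = b, g = b. Because w ≤ g and g ≤ w, w = g. w divides d, so g divides d. From d = z, g divides z. g = b, so b divides z. From c = q and z divides c, z divides q. Since b divides z, b divides q. q = j, so b divides j.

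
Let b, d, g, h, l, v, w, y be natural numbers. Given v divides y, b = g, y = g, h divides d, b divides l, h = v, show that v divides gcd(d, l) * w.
From h = v and h divides d, v divides d. y = g and v divides y, therefore v divides g. From b = g and b divides l, g divides l. Since v divides g, v divides l. Since v divides d, v divides gcd(d, l). Then v divides gcd(d, l) * w.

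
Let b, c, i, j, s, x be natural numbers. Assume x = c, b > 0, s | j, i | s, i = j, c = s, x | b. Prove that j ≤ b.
Because i = j and i | s, j | s. Since s | j, s = j. Because x = c and c = s, x = s. From x | b, s | b. Since b > 0, s ≤ b. s = j, so j ≤ b.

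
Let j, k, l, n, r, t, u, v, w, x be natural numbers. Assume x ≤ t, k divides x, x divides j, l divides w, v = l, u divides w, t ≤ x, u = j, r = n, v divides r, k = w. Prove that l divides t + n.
x ≤ t and t ≤ x, hence x = t. k = w and k divides x, therefore w divides x. u = j and u divides w, hence j divides w. Since x divides j, x divides w. From w divides x, w = x. Since l divides w, l divides x. Since x = t, l divides t. v = l and v divides r, hence l divides r. r = n, so l divides n. Because l divides t, l divides t + n.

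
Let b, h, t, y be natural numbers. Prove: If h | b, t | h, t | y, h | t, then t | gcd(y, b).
h | t and t | h, hence h = t. Since h | b, t | b. Since t | y, t | gcd(y, b).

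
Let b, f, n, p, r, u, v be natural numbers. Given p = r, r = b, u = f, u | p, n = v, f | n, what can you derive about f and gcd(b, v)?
f | gcd(b, v)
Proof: p = r and r = b, hence p = b. u = f and u | p, thus f | p. p = b, so f | b. Because n = v and f | n, f | v. Since f | b, f | gcd(b, v).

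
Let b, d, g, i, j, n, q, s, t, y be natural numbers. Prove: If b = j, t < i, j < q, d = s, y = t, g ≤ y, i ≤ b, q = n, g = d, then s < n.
g = d and d = s, thus g = s. g ≤ y, so s ≤ y. Since y = t, s ≤ t. b = j and i ≤ b, therefore i ≤ j. Since t < i, t < j. Because s ≤ t, s < j. From q = n and j < q, j < n. Since s < j, s < n.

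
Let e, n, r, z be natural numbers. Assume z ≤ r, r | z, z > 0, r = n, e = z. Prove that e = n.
r | z and z > 0, so r ≤ z. Since z ≤ r, z = r. Since e = z, e = r. r = n, so e = n.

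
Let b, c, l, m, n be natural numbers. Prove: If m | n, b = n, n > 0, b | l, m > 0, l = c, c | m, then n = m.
l = c and b | l, hence b | c. Since c | m, b | m. Since b = n, n | m. m > 0, so n ≤ m. From m | n and n > 0, m ≤ n. Since n ≤ m, n = m.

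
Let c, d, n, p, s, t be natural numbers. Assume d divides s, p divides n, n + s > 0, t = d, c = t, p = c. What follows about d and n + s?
d ≤ n + s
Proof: c = t and t = d, hence c = d. p = c and p divides n, hence c divides n. c = d, so d divides n. Since d divides s, d divides n + s. Because n + s > 0, d ≤ n + s.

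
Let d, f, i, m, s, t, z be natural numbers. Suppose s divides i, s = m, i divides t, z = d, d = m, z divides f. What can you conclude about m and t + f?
m divides t + f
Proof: Because s = m and s divides i, m divides i. Since i divides t, m divides t. z = d and d = m, so z = m. z divides f, so m divides f. m divides t, so m divides t + f.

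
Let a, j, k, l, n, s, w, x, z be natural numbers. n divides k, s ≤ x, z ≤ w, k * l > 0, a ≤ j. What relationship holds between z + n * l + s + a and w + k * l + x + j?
z + n * l + s + a ≤ w + k * l + x + j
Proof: Because n divides k, n * l divides k * l. Since k * l > 0, n * l ≤ k * l. z ≤ w, so z + n * l ≤ w + k * l. s ≤ x and a ≤ j, therefore s + a ≤ x + j. From z + n * l ≤ w + k * l, z + n * l + s + a ≤ w + k * l + x + j.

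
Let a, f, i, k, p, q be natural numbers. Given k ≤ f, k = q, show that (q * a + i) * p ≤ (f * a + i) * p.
k = q and k ≤ f, hence q ≤ f. Then q * a ≤ f * a. Then q * a + i ≤ f * a + i. Then (q * a + i) * p ≤ (f * a + i) * p.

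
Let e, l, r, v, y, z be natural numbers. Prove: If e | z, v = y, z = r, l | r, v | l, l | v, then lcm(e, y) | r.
z = r and e | z, thus e | r. Because l | v and v | l, l = v. Since v = y, l = y. From l | r, y | r. e | r, so lcm(e, y) | r.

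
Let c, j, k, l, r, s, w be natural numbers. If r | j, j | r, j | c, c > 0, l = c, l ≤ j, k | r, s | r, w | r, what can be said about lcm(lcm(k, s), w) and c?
lcm(lcm(k, s), w) ≤ c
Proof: From r | j and j | r, r = j. j | c and c > 0, therefore j ≤ c. Since l = c and l ≤ j, c ≤ j. Since j ≤ c, j = c. Because r = j, r = c. k | r and s | r, thus lcm(k, s) | r. Because w | r, lcm(lcm(k, s), w) | r. r = c, so lcm(lcm(k, s), w) | c. Because c > 0, lcm(lcm(k, s), w) ≤ c.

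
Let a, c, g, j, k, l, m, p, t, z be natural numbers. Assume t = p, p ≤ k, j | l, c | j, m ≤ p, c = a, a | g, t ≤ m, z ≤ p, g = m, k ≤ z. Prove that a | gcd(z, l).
t = p and t ≤ m, hence p ≤ m. m ≤ p, so m = p. Since p ≤ k and k ≤ z, p ≤ z. z ≤ p, so p = z. Since m = p, m = z. Because g = m and a | g, a | m. From m = z, a | z. From c | j and j | l, c | l. Since c = a, a | l. a | z, so a | gcd(z, l).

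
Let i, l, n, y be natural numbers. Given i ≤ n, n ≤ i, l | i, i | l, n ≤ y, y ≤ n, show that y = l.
l | i and i | l, thus l = i. i ≤ n and n ≤ i, thus i = n. Since l = i, l = n. n ≤ y and y ≤ n, hence n = y. From l = n, l = y. Then y = l.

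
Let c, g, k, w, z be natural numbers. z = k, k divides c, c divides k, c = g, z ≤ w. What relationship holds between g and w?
g ≤ w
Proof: k divides c and c divides k, so k = c. z = k, so z = c. Because c = g, z = g. Since z ≤ w, g ≤ w.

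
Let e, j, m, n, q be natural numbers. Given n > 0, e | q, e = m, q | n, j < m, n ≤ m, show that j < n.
Because e | q and q | n, e | n. e = m, so m | n. Since n > 0, m ≤ n. Because n ≤ m, m = n. Because j < m, j < n.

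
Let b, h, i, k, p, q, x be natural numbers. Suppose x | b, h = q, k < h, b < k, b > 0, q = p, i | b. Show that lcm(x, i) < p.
Because x | b and i | b, lcm(x, i) | b. Because b > 0, lcm(x, i) ≤ b. h = q and q = p, hence h = p. b < k and k < h, hence b < h. h = p, so b < p. Because lcm(x, i) ≤ b, lcm(x, i) < p.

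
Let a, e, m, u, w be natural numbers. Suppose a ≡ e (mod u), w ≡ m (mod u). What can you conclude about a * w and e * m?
a * w ≡ e * m (mod u)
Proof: a ≡ e (mod u) and w ≡ m (mod u). By multiplying congruences, a * w ≡ e * m (mod u).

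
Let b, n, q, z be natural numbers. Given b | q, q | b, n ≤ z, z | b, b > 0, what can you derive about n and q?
n ≤ q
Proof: b | q and q | b, therefore b = q. From z | b and b > 0, z ≤ b. Since n ≤ z, n ≤ b. Since b = q, n ≤ q.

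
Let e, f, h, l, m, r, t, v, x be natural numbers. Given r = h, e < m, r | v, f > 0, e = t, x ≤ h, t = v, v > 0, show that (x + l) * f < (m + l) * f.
Because r = h and r | v, h | v. Since v > 0, h ≤ v. x ≤ h, so x ≤ v. e = t and t = v, hence e = v. e < m, so v < m. Since x ≤ v, x < m. Then x + l < m + l. Since f > 0, (x + l) * f < (m + l) * f.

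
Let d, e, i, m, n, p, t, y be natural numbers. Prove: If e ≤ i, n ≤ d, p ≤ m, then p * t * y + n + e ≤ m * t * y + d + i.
Since p ≤ m, by multiplying by a non-negative, p * t ≤ m * t. By multiplying by a non-negative, p * t * y ≤ m * t * y. n ≤ d and e ≤ i, therefore n + e ≤ d + i. Since p * t * y ≤ m * t * y, p * t * y + n + e ≤ m * t * y + d + i.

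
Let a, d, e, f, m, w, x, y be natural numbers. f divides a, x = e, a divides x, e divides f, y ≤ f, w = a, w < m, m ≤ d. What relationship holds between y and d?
y < d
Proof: x = e and a divides x, hence a divides e. Since e divides f, a divides f. From f divides a, f = a. Since y ≤ f, y ≤ a. w < m and m ≤ d, hence w < d. From w = a, a < d. y ≤ a, so y < d.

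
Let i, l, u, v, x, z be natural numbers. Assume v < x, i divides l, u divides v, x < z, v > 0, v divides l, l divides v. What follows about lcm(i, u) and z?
lcm(i, u) < z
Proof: l divides v and v divides l, so l = v. Since i divides l, i divides v. Because u divides v, lcm(i, u) divides v. v > 0, so lcm(i, u) ≤ v. v < x and x < z, therefore v < z. Since lcm(i, u) ≤ v, lcm(i, u) < z.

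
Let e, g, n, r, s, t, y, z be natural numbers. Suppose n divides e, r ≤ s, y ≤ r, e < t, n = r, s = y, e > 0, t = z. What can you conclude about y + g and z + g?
y + g < z + g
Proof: s = y and r ≤ s, thus r ≤ y. y ≤ r, so r = y. Since n = r, n = y. n divides e and e > 0, so n ≤ e. From t = z and e < t, e < z. n ≤ e, so n < z. From n = y, y < z. Then y + g < z + g.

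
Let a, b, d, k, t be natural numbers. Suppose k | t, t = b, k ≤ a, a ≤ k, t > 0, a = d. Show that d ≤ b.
k ≤ a and a ≤ k, thus k = a. Since a = d, k = d. Because k | t and t > 0, k ≤ t. Since t = b, k ≤ b. Since k = d, d ≤ b.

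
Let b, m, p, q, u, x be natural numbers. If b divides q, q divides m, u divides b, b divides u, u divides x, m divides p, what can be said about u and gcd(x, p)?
u divides gcd(x, p)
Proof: From b divides u and u divides b, b = u. Because b divides q and q divides m, b divides m. m divides p, so b divides p. Since b = u, u divides p. u divides x, so u divides gcd(x, p).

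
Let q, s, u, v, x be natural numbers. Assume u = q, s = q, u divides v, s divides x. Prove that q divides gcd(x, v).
s = q and s divides x, hence q divides x. From u = q and u divides v, q divides v. q divides x, so q divides gcd(x, v).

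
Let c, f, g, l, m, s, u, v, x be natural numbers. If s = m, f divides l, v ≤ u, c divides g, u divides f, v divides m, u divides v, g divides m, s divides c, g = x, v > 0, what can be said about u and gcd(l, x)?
u divides gcd(l, x)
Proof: From u divides f and f divides l, u divides l. From u divides v and v > 0, u ≤ v. Since v ≤ u, v = u. s = m and s divides c, so m divides c. Since c divides g, m divides g. Since g divides m, m = g. g = x, so m = x. Because v divides m, v divides x. From v = u, u divides x. Because u divides l, u divides gcd(l, x).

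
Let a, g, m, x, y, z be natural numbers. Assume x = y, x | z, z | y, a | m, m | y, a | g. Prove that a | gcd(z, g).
x = y and x | z, therefore y | z. z | y, so y = z. Since a | m and m | y, a | y. Since y = z, a | z. Since a | g, a | gcd(z, g).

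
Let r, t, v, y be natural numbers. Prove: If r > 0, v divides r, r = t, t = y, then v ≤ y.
Because v divides r and r > 0, v ≤ r. r = t, so v ≤ t. Because t = y, v ≤ y.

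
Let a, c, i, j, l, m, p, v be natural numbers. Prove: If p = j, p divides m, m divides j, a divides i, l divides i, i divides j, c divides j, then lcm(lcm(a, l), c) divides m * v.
p = j and p divides m, so j divides m. m divides j, so j = m. a divides i and l divides i, therefore lcm(a, l) divides i. Since i divides j, lcm(a, l) divides j. Since c divides j, lcm(lcm(a, l), c) divides j. Because j = m, lcm(lcm(a, l), c) divides m. Then lcm(lcm(a, l), c) divides m * v.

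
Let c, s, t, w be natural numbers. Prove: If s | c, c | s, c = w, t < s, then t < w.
s | c and c | s, thus s = c. c = w, so s = w. Since t < s, t < w.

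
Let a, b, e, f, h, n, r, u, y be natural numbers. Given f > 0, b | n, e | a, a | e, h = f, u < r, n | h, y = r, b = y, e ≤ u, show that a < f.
e | a and a | e, hence e = a. Because e ≤ u and u < r, e < r. Since e = a, a < r. b = y and y = r, therefore b = r. Because b | n and n | h, b | h. Since h = f, b | f. f > 0, so b ≤ f. b = r, so r ≤ f. Since a < r, a < f.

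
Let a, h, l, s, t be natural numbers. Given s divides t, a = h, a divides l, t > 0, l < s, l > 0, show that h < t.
a divides l and l > 0, thus a ≤ l. l < s, so a < s. Since a = h, h < s. s divides t and t > 0, so s ≤ t. h < s, so h < t.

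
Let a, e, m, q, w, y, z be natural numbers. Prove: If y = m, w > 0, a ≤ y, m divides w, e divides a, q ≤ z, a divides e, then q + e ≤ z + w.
a divides e and e divides a, hence a = e. a ≤ y, so e ≤ y. Since y = m, e ≤ m. m divides w and w > 0, thus m ≤ w. Since e ≤ m, e ≤ w. Since q ≤ z, q + e ≤ z + w.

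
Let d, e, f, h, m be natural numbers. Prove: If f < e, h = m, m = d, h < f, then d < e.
Since h < f and f < e, h < e. h = m, so m < e. m = d, so d < e.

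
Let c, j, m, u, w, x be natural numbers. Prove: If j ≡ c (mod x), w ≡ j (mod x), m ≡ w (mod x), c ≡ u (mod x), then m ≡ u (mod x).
m ≡ w (mod x) and w ≡ j (mod x), hence m ≡ j (mod x). j ≡ c (mod x), so m ≡ c (mod x). Since c ≡ u (mod x), m ≡ u (mod x).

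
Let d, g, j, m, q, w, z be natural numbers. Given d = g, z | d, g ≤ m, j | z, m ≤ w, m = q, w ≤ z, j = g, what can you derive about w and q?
w = q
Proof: d = g and z | d, therefore z | g. Since j = g and j | z, g | z. z | g, so z = g. w ≤ z, so w ≤ g. Since g ≤ m, w ≤ m. m ≤ w, so w = m. m = q, so w = q.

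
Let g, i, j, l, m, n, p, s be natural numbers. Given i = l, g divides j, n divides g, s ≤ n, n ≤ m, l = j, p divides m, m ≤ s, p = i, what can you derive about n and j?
n = j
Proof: p = i and i = l, so p = l. m ≤ s and s ≤ n, thus m ≤ n. Since n ≤ m, m = n. p divides m, so p divides n. p = l, so l divides n. l = j, so j divides n. From n divides g and g divides j, n divides j. j divides n, so j = n. Then n = j.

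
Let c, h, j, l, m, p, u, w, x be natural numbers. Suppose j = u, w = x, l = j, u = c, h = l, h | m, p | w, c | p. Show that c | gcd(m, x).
Since j = u and u = c, j = c. h = l and l = j, therefore h = j. h | m, so j | m. Since j = c, c | m. c | p and p | w, hence c | w. Since w = x, c | x. c | m, so c | gcd(m, x).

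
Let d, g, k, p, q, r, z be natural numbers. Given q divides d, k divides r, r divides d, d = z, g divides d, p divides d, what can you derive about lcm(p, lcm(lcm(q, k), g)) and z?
lcm(p, lcm(lcm(q, k), g)) divides z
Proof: Since k divides r and r divides d, k divides d. q divides d, so lcm(q, k) divides d. g divides d, so lcm(lcm(q, k), g) divides d. Since p divides d, lcm(p, lcm(lcm(q, k), g)) divides d. d = z, so lcm(p, lcm(lcm(q, k), g)) divides z.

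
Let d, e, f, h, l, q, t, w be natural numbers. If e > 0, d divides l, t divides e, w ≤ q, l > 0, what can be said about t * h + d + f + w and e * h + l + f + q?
t * h + d + f + w ≤ e * h + l + f + q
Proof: t divides e and e > 0, thus t ≤ e. By multiplying by a non-negative, t * h ≤ e * h. d divides l and l > 0, so d ≤ l. Then d + f ≤ l + f. t * h ≤ e * h, so t * h + d + f ≤ e * h + l + f. w ≤ q, so t * h + d + f + w ≤ e * h + l + f + q.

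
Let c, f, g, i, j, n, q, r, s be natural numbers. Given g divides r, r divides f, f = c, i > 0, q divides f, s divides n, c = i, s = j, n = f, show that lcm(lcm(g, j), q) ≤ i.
Because f = c and c = i, f = i. Because g divides r and r divides f, g divides f. n = f and s divides n, thus s divides f. Since s = j, j divides f. Because g divides f, lcm(g, j) divides f. q divides f, so lcm(lcm(g, j), q) divides f. f = i, so lcm(lcm(g, j), q) divides i. From i > 0, lcm(lcm(g, j), q) ≤ i.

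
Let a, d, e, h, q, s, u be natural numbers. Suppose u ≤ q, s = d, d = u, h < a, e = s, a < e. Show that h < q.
Since e = s and s = d, e = d. h < a and a < e, therefore h < e. e = d, so h < d. Since d = u, h < u. Since u ≤ q, h < q.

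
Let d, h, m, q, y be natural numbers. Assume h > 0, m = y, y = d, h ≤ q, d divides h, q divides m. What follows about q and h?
q = h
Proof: m = y and q divides m, hence q divides y. y = d, so q divides d. d divides h, so q divides h. h > 0, so q ≤ h. Since h ≤ q, q = h.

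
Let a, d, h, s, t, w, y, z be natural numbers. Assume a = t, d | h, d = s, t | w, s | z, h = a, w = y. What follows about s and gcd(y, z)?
s | gcd(y, z)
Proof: From h = a and a = t, h = t. Since d | h, d | t. t | w, so d | w. w = y, so d | y. d = s, so s | y. Because s | z, s | gcd(y, z).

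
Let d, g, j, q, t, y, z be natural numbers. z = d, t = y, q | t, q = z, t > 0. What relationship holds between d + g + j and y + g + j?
d + g + j ≤ y + g + j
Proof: q = z and z = d, thus q = d. q | t and t > 0, hence q ≤ t. Since q = d, d ≤ t. t = y, so d ≤ y. Then d + g ≤ y + g. Then d + g + j ≤ y + g + j.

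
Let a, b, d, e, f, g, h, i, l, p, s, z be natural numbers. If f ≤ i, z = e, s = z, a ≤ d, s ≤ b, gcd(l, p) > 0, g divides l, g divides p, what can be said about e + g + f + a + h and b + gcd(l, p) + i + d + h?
e + g + f + a + h ≤ b + gcd(l, p) + i + d + h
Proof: s = z and z = e, thus s = e. Because s ≤ b, e ≤ b. Because g divides l and g divides p, g divides gcd(l, p). From gcd(l, p) > 0, g ≤ gcd(l, p). f ≤ i, so g + f ≤ gcd(l, p) + i. e ≤ b, so e + g + f ≤ b + gcd(l, p) + i. a ≤ d, therefore a + h ≤ d + h. Since e + g + f ≤ b + gcd(l, p) + i, e + g + f + a + h ≤ b + gcd(l, p) + i + d + h.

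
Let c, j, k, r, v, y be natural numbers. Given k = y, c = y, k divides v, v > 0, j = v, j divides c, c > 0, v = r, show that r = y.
k = y and k divides v, thus y divides v. Since v > 0, y ≤ v. j divides c and c > 0, thus j ≤ c. c = y, so j ≤ y. From j = v, v ≤ y. y ≤ v, so y = v. Because v = r, y = r. Then r = y.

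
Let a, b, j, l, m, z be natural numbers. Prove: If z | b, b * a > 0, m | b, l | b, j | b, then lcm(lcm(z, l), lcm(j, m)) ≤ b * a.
z | b and l | b, thus lcm(z, l) | b. From j | b and m | b, lcm(j, m) | b. Since lcm(z, l) | b, lcm(lcm(z, l), lcm(j, m)) | b. Then lcm(lcm(z, l), lcm(j, m)) | b * a. b * a > 0, so lcm(lcm(z, l), lcm(j, m)) ≤ b * a.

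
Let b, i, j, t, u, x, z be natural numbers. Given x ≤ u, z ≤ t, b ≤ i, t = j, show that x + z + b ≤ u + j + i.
t = j and z ≤ t, hence z ≤ j. b ≤ i, so z + b ≤ j + i. x ≤ u, so x + z + b ≤ u + j + i.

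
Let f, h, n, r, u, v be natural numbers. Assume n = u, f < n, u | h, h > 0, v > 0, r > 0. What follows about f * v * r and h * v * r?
f * v * r < h * v * r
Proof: Because n = u and f < n, f < u. u | h and h > 0, therefore u ≤ h. Since f < u, f < h. Since v > 0, f * v < h * v. r > 0, so f * v * r < h * v * r.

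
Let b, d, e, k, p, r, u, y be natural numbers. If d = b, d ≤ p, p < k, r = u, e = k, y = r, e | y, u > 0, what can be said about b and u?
b < u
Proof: From d = b and d ≤ p, b ≤ p. p < k, so b < k. Since y = r and e | y, e | r. e = k, so k | r. Since r = u, k | u. Since u > 0, k ≤ u. Since b < k, b < u.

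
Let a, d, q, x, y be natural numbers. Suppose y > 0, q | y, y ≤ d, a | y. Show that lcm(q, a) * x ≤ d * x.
Because q | y and a | y, lcm(q, a) | y. Since y > 0, lcm(q, a) ≤ y. y ≤ d, so lcm(q, a) ≤ d. Then lcm(q, a) * x ≤ d * x.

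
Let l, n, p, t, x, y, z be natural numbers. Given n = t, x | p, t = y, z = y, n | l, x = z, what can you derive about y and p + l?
y | p + l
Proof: x = z and x | p, hence z | p. z = y, so y | p. n = t and t = y, hence n = y. Since n | l, y | l. From y | p, y | p + l.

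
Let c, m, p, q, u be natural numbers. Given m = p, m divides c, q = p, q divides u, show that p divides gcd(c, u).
Since m = p and m divides c, p divides c. q = p and q divides u, hence p divides u. Since p divides c, p divides gcd(c, u).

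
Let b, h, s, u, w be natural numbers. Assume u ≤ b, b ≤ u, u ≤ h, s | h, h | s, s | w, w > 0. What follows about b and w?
b ≤ w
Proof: u ≤ b and b ≤ u, thus u = b. Since u ≤ h, b ≤ h. s | h and h | s, hence s = h. s | w, so h | w. Because w > 0, h ≤ w. From b ≤ h, b ≤ w.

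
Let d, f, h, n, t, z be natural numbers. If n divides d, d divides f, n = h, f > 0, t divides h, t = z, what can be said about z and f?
z ≤ f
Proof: t = z and t divides h, thus z divides h. n divides d and d divides f, thus n divides f. n = h, so h divides f. Since z divides h, z divides f. f > 0, so z ≤ f.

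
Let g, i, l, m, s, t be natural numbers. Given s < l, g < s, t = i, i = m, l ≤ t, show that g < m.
From g < s and s < l, g < l. t = i and i = m, so t = m. Because l ≤ t, l ≤ m. Since g < l, g < m.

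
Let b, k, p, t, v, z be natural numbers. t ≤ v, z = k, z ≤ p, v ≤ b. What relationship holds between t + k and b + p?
t + k ≤ b + p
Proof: t ≤ v and v ≤ b, hence t ≤ b. z = k and z ≤ p, so k ≤ p. Since t ≤ b, t + k ≤ b + p.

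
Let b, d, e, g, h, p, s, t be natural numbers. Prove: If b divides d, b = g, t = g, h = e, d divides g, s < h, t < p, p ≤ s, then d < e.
Since b = g and b divides d, g divides d. Since d divides g, g = d. Since t = g, t = d. t < p and p ≤ s, therefore t < s. Since s < h, t < h. Since h = e, t < e. Since t = d, d < e.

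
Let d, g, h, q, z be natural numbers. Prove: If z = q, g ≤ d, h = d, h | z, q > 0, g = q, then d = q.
Since g = q and g ≤ d, q ≤ d. From h = d and h | z, d | z. Since z = q, d | q. q > 0, so d ≤ q. Since q ≤ d, q = d. Then d = q.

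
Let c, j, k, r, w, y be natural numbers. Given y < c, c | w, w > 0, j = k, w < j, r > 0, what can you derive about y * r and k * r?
y * r < k * r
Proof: c | w and w > 0, hence c ≤ w. Since y < c, y < w. Because j = k and w < j, w < k. y < w, so y < k. From r > 0, y * r < k * r.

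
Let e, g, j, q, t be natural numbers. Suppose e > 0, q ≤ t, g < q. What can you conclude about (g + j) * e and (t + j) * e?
(g + j) * e < (t + j) * e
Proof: Since g < q and q ≤ t, g < t. Then g + j < t + j. From e > 0, by multiplying by a positive, (g + j) * e < (t + j) * e.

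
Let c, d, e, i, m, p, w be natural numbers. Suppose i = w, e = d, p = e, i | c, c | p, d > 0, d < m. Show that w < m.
i | c and c | p, hence i | p. p = e, so i | e. Since e = d, i | d. i = w, so w | d. Because d > 0, w ≤ d. d < m, so w < m.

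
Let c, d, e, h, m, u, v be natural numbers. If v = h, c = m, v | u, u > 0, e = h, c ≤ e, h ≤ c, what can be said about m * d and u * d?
m * d ≤ u * d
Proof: Because e = h and c ≤ e, c ≤ h. h ≤ c, so h = c. c = m, so h = m. Because v = h and v | u, h | u. u > 0, so h ≤ u. Since h = m, m ≤ u. Then m * d ≤ u * d.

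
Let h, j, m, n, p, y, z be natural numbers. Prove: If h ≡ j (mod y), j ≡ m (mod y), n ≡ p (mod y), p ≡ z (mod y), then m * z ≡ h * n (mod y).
h ≡ j (mod y) and j ≡ m (mod y), therefore h ≡ m (mod y). n ≡ p (mod y) and p ≡ z (mod y), hence n ≡ z (mod y). From h ≡ m (mod y), h * n ≡ m * z (mod y). Then m * z ≡ h * n (mod y).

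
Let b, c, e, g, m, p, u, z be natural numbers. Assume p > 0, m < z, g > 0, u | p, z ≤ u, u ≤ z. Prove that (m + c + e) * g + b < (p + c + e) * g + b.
Since u ≤ z and z ≤ u, u = z. Since u | p, z | p. p > 0, so z ≤ p. Since m < z, m < p. Then m + c < p + c. Then m + c + e < p + c + e. From g > 0, (m + c + e) * g < (p + c + e) * g. Then (m + c + e) * g + b < (p + c + e) * g + b.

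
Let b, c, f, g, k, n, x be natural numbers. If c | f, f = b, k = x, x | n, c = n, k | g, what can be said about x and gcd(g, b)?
x | gcd(g, b)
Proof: Since k = x and k | g, x | g. Because c = n and c | f, n | f. x | n, so x | f. f = b, so x | b. Since x | g, x | gcd(g, b).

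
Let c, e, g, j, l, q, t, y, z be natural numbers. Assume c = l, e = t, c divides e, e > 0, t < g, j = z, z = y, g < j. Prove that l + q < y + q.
c divides e and e > 0, therefore c ≤ e. Since e = t, c ≤ t. From c = l, l ≤ t. t < g, so l < g. Since j = z and z = y, j = y. Since g < j, g < y. Since l < g, l < y. Then l + q < y + q.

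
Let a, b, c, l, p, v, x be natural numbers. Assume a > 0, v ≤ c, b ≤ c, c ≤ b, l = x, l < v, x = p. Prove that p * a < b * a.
l = x and x = p, so l = p. l < v, so p < v. Since c ≤ b and b ≤ c, c = b. v ≤ c, so v ≤ b. Since p < v, p < b. Because a > 0, p * a < b * a.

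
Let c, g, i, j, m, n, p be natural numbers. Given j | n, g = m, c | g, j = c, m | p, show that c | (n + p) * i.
j = c and j | n, so c | n. g = m and c | g, hence c | m. Since m | p, c | p. Since c | n, c | n + p. Then c | (n + p) * i.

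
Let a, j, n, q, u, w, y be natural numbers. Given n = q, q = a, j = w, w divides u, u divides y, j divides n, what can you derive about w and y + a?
w divides y + a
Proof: w divides u and u divides y, thus w divides y. Since n = q and j divides n, j divides q. From q = a, j divides a. Since j = w, w divides a. Since w divides y, w divides y + a.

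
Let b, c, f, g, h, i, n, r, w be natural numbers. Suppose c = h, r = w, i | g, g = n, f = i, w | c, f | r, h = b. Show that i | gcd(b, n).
Since r = w and f | r, f | w. From c = h and w | c, w | h. f | w, so f | h. Since h = b, f | b. Since f = i, i | b. g = n and i | g, hence i | n. i | b, so i | gcd(b, n).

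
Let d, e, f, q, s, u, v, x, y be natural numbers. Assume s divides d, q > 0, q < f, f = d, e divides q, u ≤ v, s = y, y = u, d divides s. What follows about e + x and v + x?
e + x < v + x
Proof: Since d divides s and s divides d, d = s. Since s = y, d = y. Since y = u, d = u. e divides q and q > 0, therefore e ≤ q. f = d and q < f, so q < d. Since e ≤ q, e < d. From d = u, e < u. Since u ≤ v, e < v. Then e + x < v + x.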